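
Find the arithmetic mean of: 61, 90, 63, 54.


Sum = 61 + 90 + 63 + 54 = 268
n = 4
Mean = 268/4 = 67.0000

Mean = 67.0000


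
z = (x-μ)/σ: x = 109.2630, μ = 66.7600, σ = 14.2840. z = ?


z = (109.2630 - 66.7600)/14.2840
= 42.5030/14.2840
= 2.9756

z = 2.9756


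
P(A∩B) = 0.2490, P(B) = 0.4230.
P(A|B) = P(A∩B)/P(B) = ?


P(A|B) = 0.2490/0.4230 = 0.5887

P(A|B) = 0.5887


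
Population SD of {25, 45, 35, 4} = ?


Mean = 27.2500
Variance = 230.1875
SD = sqrt(230.1875) = 15.1719

SD = 15.1719


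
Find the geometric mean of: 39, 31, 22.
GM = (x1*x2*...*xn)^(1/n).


Product = 39 × 31 × 22 = 26598
GM = 26598^(1/3) = 29.8504

GM = 29.8504


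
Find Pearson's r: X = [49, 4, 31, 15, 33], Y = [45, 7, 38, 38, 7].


Mean X = 26.4000, Mean Y = 27.0000
SD X = 15.538340, SD Y = 16.528763
Cov = 129.600000
r = 129.600000/(15.538340*16.528763) = 0.5046

r = 0.5046


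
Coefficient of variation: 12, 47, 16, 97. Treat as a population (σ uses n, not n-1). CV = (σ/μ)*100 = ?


Mean = 43.0000
SD = 33.9926
CV = (33.9926/43.0000)*100 = 79.0527%

CV = 79.0527%


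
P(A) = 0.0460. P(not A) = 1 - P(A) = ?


P(not A) = 1 - 0.0460 = 0.9540

P(not A) = 0.9540


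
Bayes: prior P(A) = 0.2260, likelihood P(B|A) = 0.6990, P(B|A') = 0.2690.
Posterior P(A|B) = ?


P(B) = P(B|A)*P(A) + P(B|A')*P(A')
= 0.6990*0.2260 + 0.2690*0.7740
= 0.157974 + 0.208206 = 0.366180
P(A|B) = 0.157974/0.366180 = 0.4314

P(A|B) = 0.4314


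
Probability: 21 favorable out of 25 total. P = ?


P = 21/25 = 0.8400

P = 0.8400


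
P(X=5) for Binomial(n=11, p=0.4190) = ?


C(11,5) = 462
p^5 = 0.012914
(1-p)^6 = 0.038464
P = 462 * 0.012914 * 0.038464 = 0.2295

P(X=5) = 0.2295


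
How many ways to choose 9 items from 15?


C(15,9) = 15!/(9! × 6!)
= 1307674368000/(362880 × 720)
= 5005

C(15,9) = 5005


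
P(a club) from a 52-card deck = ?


13 clubs in 52 cards
P = 13/52 = 0.2500

P = 0.2500


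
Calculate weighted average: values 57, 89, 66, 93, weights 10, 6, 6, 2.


Numerator = 57*10 + 89*6 + 66*6 + 93*2 = 1686
Denominator = 10 + 6 + 6 + 2 = 24
WM = 1686/24 = 70.2500

WM = 70.2500


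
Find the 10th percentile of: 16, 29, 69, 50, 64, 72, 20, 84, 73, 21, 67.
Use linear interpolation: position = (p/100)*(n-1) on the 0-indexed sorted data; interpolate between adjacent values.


Sorted: 16, 20, 21, 29, 50, 64, 67, 69, 72, 73, 84
n = 11
Index = 10/100 * 10 = 1.0000
Lower = data[1] = 20, Upper = data[2] = 21
P10 = 20 + 0*(1) = 20.0000

P10 = 20.0000


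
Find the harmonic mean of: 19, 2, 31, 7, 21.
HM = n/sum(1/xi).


Sum of reciprocals = 1/19 + 1/2 + 1/31 + 1/7 + 1/21 = 0.775366
HM = 5/0.775366 = 6.4486

HM = 6.4486


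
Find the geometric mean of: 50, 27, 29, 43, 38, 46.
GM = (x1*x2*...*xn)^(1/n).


Product = 50 × 27 × 29 × 43 × 38 × 46 = 2942670600
GM = 2942670600^(1/6) = 37.8550

GM = 37.8550


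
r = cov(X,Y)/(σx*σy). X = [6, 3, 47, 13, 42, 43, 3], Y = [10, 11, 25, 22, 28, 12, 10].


Mean X = 22.4286, Mean Y = 16.8571
SD X = 18.987644, SD Y = 7.259055
Cov = 89.918367
r = 89.918367/(18.987644*7.259055) = 0.6524

r = 0.6524


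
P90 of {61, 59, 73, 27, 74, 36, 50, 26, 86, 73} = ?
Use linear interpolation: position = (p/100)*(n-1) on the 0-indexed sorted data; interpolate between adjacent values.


Sorted: 26, 27, 36, 50, 59, 61, 73, 73, 74, 86
n = 10
Index = 90/100 * 9 = 8.1000
Lower = data[8] = 74, Upper = data[9] = 86
P90 = 74 + 0.1000*(12) = 75.2000

P90 = 75.2000


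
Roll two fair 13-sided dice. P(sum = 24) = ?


Total outcomes = 13×13 = 169
Favorable (sum = 24): 3
P = 3/169 = 0.0178

P = 0.0178


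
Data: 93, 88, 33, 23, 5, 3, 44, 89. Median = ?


Sorted: 3, 5, 23, 33, 44, 88, 89, 93
n = 8 (even)
Middle values: 33 and 44
Median = (33+44)/2 = 38.5000

Median = 38.5000


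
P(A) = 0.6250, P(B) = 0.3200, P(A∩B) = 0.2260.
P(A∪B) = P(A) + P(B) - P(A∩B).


P(A∪B) = 0.6250 + 0.3200 - 0.2260
= 0.9450 - 0.2260
= 0.7190

P(A∪B) = 0.7190


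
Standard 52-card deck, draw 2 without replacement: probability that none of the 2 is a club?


P(no clubs) = (39/52) × (38/51)
= 0.5588

P = 0.5588


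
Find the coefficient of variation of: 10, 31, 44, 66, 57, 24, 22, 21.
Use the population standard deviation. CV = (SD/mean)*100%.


Mean = 34.3750
SD = 18.1998
CV = (18.1998/34.3750)*100 = 52.9450%

CV = 52.9450%


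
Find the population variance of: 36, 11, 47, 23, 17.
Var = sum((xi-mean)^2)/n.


Mean = 26.8000
Squared deviations: 84.6400, 249.6400, 408.0400, 14.4400, 96.0400
Sum = 852.8000
Variance = 852.8000/5 = 170.5600

Variance = 170.5600


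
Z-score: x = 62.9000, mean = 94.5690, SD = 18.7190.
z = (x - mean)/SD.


z = (62.9000 - 94.5690)/18.7190
= -31.6690/18.7190
= -1.6918

z = -1.6918


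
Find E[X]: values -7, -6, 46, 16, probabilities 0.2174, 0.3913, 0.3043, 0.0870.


E[X] = -7*0.2174 - 6*0.3913 + 46*0.3043 + 16*0.0870
= -1.5218 - 2.3478 + 13.9978 + 1.3920
= 11.5202

E[X] = 11.5202


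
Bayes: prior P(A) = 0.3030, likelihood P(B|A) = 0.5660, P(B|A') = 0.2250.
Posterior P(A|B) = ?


P(B) = P(B|A)*P(A) + P(B|A')*P(A')
= 0.5660*0.3030 + 0.2250*0.6970
= 0.171498 + 0.156825 = 0.328323
P(A|B) = 0.171498/0.328323 = 0.5223

P(A|B) = 0.5223


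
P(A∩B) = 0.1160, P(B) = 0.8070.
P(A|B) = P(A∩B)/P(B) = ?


P(A|B) = 0.1160/0.8070 = 0.1437

P(A|B) = 0.1437


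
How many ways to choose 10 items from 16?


C(16,10) = 16!/(10! × 6!)
= 20922789888000/(3628800 × 720)
= 8008

C(16,10) = 8008


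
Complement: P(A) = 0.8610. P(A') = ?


P(not A) = 1 - 0.8610 = 0.1390

P(not A) = 0.1390


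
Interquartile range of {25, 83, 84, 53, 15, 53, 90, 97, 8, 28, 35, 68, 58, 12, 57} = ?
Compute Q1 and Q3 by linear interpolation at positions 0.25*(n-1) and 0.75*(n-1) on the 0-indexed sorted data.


Sorted: 8, 12, 15, 25, 28, 35, 53, 53, 57, 58, 68, 83, 84, 90, 97
Q1 (25th %ile) = 26.5000
Q3 (75th %ile) = 75.5000
IQR = 75.5000 - 26.5000 = 49.0000

IQR = 49.0000


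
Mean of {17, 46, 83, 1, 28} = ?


Sum = 17 + 46 + 83 + 1 + 28 = 175
n = 5
Mean = 175/5 = 35.0000

Mean = 35.0000


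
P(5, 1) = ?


P(5,1) = 5!/4!
= 120/24
= 5

P(5,1) = 5


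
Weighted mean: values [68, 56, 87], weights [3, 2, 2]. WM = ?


Numerator = 68*3 + 56*2 + 87*2 = 490
Denominator = 3 + 2 + 2 = 7
WM = 490/7 = 70.0000

WM = 70.0000


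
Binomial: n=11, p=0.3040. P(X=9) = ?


C(11,9) = 55
p^9 = 2.217493e-05
(1-p)^2 = 0.484416
P = 55 * 2.217493e-05 * 0.484416 = 0.0006

P(X=9) = 0.0006


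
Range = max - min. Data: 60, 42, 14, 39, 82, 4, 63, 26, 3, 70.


Max = 82, Min = 3
Range = 82 - 3 = 79

Range = 79


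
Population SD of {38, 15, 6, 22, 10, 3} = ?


Mean = 15.6667
Variance = 137.5556
SD = sqrt(137.5556) = 11.7284

SD = 11.7284


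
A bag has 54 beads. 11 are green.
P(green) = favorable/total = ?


P = 11/54 = 0.2037

P = 0.2037


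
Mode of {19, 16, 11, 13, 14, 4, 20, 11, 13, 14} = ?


Frequencies: 4:1, 11:2, 13:2, 14:2, 16:1, 19:1, 20:1
Max frequency = 2
Mode = 11, 13, 14

Mode = 11, 13, 14


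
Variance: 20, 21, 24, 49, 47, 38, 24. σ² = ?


Mean = 31.8571
Squared deviations: 140.5918, 117.8776, 61.7347, 293.8776, 229.3061, 37.7347, 61.7347
Sum = 942.8571
Variance = 942.8571/7 = 134.6939

Variance = 134.6939


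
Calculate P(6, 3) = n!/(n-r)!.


P(6,3) = 6!/3!
= 720/6
= 120

P(6,3) = 120


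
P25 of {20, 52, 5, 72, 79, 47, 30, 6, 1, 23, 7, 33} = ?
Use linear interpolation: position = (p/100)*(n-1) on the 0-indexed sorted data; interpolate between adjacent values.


Sorted: 1, 5, 6, 7, 20, 23, 30, 33, 47, 52, 72, 79
n = 12
Index = 25/100 * 11 = 2.7500
Lower = data[2] = 6, Upper = data[3] = 7
P25 = 6 + 0.7500*(1) = 6.7500

P25 = 6.7500


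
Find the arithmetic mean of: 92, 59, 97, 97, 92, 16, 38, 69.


Sum = 92 + 59 + 97 + 97 + 92 + 16 + 38 + 69 = 560
n = 8
Mean = 560/8 = 70.0000

Mean = 70.0000


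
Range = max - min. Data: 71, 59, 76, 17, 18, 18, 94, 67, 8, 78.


Max = 94, Min = 8
Range = 94 - 8 = 86

Range = 86


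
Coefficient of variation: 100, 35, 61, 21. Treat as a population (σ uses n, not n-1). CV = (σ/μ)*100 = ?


Mean = 54.2500
SD = 30.0614
CV = (30.0614/54.2500)*100 = 55.4127%

CV = 55.4127%


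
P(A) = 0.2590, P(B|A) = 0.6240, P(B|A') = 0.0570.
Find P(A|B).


P(B) = P(B|A)*P(A) + P(B|A')*P(A')
= 0.6240*0.2590 + 0.0570*0.7410
= 0.161616 + 0.042237 = 0.203853
P(A|B) = 0.161616/0.203853 = 0.7928

P(A|B) = 0.7928


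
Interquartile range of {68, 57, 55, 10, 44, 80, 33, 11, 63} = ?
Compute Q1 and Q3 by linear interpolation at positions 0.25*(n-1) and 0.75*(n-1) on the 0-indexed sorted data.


Sorted: 10, 11, 33, 44, 55, 57, 63, 68, 80
Q1 (25th %ile) = 33.0000
Q3 (75th %ile) = 63.0000
IQR = 63.0000 - 33.0000 = 30.0000

IQR = 30.0000


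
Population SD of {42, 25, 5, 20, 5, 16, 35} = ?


Mean = 21.1429
Variance = 170.1224
SD = sqrt(170.1224) = 13.0431

SD = 13.0431


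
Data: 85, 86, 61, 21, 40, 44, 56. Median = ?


Sorted: 21, 40, 44, 56, 61, 85, 86
n = 7 (odd)
Middle value = 56

Median = 56


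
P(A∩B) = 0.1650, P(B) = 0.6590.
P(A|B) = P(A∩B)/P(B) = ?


P(A|B) = 0.1650/0.6590 = 0.2504

P(A|B) = 0.2504


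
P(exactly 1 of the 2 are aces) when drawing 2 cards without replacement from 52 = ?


Hypergeometric: P(X=1) = C(4,1)·C(48,1) / C(52,2)
= 4 × 48 / 1326
= 192/1326 = 0.1448

P = 0.1448


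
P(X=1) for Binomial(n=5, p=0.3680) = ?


C(5,1) = 5
p^1 = 0.368000
(1-p)^4 = 0.159540
P = 5 * 0.368000 * 0.159540 = 0.2936

P(X=1) = 0.2936


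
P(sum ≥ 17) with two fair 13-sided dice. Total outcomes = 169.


Total outcomes = 13×13 = 169
Favorable (sum ≥ 17): 55
P = 55/169 = 0.3254

P = 0.3254


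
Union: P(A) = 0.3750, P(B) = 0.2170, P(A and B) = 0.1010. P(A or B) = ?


P(A∪B) = 0.3750 + 0.2170 - 0.1010
= 0.5920 - 0.1010
= 0.4910

P(A∪B) = 0.4910


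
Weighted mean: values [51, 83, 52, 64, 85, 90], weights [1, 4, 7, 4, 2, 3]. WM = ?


Numerator = 51*1 + 83*4 + 52*7 + 64*4 + 85*2 + 90*3 = 1443
Denominator = 1 + 4 + 7 + 4 + 2 + 3 = 21
WM = 1443/21 = 68.7143

WM = 68.7143


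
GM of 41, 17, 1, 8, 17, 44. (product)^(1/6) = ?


Product = 41 × 17 × 1 × 8 × 17 × 44 = 4170848
GM = 4170848^(1/6) = 12.6873

GM = 12.6873


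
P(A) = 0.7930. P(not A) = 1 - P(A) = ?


P(not A) = 1 - 0.7930 = 0.2070

P(not A) = 0.2070


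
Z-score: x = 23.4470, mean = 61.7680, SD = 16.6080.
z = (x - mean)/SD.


z = (23.4470 - 61.7680)/16.6080
= -38.3210/16.6080
= -2.3074

z = -2.3074


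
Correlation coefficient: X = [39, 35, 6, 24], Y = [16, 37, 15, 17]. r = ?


Mean X = 26.0000, Mean Y = 21.2500
SD X = 12.786712, SD Y = 9.120718
Cov = 51.750000
r = 51.750000/(12.786712*9.120718) = 0.4437

r = 0.4437


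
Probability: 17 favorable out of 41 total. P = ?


P = 17/41 = 0.4146

P = 0.4146


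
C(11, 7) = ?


C(11,7) = 11!/(7! × 4!)
= 39916800/(5040 × 24)
= 330

C(11,7) = 330


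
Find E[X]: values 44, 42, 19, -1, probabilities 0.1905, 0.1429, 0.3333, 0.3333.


E[X] = 44*0.1905 + 42*0.1429 + 19*0.3333 - 1*0.3333
= 8.3820 + 6.0018 + 6.3327 - 0.3333
= 20.3832

E[X] = 20.3832


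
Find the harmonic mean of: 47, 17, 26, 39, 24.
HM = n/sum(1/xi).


Sum of reciprocals = 1/47 + 1/17 + 1/26 + 1/39 + 1/24 = 0.185869
HM = 5/0.185869 = 26.9006

HM = 26.9006


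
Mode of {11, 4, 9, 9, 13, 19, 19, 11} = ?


Frequencies: 4:1, 9:2, 11:2, 13:1, 19:2
Max frequency = 2
Mode = 9, 11, 19

Mode = 9, 11, 19


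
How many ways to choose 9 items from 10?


C(10,9) = 10!/(9! × 1!)
= 3628800/(362880 × 1)
= 10

C(10,9) = 10


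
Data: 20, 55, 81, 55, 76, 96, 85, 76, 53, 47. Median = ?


Sorted: 20, 47, 53, 55, 55, 76, 76, 81, 85, 96
n = 10 (even)
Middle values: 55 and 76
Median = (55+76)/2 = 65.5000

Median = 65.5000


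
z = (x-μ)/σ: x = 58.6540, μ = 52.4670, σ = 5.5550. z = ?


z = (58.6540 - 52.4670)/5.5550
= 6.1870/5.5550
= 1.1138

z = 1.1138


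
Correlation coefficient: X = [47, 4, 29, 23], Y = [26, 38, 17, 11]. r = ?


Mean X = 25.7500, Mean Y = 23.0000
SD X = 15.352117, SD Y = 10.173495
Cov = -62.250000
r = -62.250000/(15.352117*10.173495) = -0.3986

r = -0.3986


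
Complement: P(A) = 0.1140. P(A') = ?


P(not A) = 1 - 0.1140 = 0.8860

P(not A) = 0.8860


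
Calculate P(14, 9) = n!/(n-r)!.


P(14,9) = 14!/5!
= 87178291200/120
= 726485760

P(14,9) = 726485760


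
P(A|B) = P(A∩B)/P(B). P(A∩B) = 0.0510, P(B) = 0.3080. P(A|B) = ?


P(A|B) = 0.0510/0.3080 = 0.1656

P(A|B) = 0.1656


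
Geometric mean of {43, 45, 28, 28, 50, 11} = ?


Product = 43 × 45 × 28 × 28 × 50 × 11 = 834372000
GM = 834372000^(1/6) = 30.6827

GM = 30.6827


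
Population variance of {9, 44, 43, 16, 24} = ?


Mean = 27.2000
Squared deviations: 331.2400, 282.2400, 249.6400, 125.4400, 10.2400
Sum = 998.8000
Variance = 998.8000/5 = 199.7600

Variance = 199.7600


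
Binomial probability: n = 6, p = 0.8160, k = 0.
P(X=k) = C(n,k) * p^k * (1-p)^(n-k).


C(6,0) = 1
p^0 = 1.000000
(1-p)^6 = 3.880672e-05
P = 1 * 1.000000 * 3.880672e-05 = 3.8807e-05

P(X=0) = 3.8807e-05


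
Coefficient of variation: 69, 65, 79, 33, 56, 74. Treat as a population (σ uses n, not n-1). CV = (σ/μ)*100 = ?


Mean = 62.6667
SD = 15.0849
CV = (15.0849/62.6667)*100 = 24.0717%

CV = 24.0717%


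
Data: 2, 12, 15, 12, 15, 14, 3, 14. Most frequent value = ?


Frequencies: 2:1, 3:1, 12:2, 14:2, 15:2
Max frequency = 2
Mode = 12, 14, 15

Mode = 12, 14, 15


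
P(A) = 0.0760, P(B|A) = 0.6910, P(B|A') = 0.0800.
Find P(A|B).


P(B) = P(B|A)*P(A) + P(B|A')*P(A')
= 0.6910*0.0760 + 0.0800*0.9240
= 0.052516 + 0.073920 = 0.126436
P(A|B) = 0.052516/0.126436 = 0.4154

P(A|B) = 0.4154


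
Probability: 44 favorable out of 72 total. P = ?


P = 44/72 = 0.6111

P = 0.6111


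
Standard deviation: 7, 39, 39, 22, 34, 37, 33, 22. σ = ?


Mean = 29.1250
Variance = 110.8594
SD = sqrt(110.8594) = 10.5290

SD = 10.5290


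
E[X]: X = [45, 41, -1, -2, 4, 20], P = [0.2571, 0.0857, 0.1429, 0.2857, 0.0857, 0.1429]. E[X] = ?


E[X] = 45*0.2571 + 41*0.0857 - 1*0.1429 - 2*0.2857 + 4*0.0857 + 20*0.1429
= 11.5695 + 3.5137 - 0.1429 - 0.5714 + 0.3428 + 2.8580
= 17.5697

E[X] = 17.5697


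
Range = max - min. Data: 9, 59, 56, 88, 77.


Max = 88, Min = 9
Range = 88 - 9 = 79

Range = 79


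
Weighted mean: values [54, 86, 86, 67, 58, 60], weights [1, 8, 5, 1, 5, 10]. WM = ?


Numerator = 54*1 + 86*8 + 86*5 + 67*1 + 58*5 + 60*10 = 2129
Denominator = 1 + 8 + 5 + 1 + 5 + 10 = 30
WM = 2129/30 = 70.9667

WM = 70.9667


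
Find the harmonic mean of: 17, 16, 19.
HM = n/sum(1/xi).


Sum of reciprocals = 1/17 + 1/16 + 1/19 = 0.173955
HM = 3/0.173955 = 17.2458

HM = 17.2458


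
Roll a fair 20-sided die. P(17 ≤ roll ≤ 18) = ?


Favorable outcomes (17 ≤ roll ≤ 18): 2
Total outcomes = 20
P = 2/20 = 0.1000

P = 0.1000


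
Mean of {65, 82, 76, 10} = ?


Sum = 65 + 82 + 76 + 10 = 233
n = 4
Mean = 233/4 = 58.2500

Mean = 58.2500


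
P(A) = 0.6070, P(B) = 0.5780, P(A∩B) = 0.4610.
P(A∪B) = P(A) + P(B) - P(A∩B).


P(A∪B) = 0.6070 + 0.5780 - 0.4610
= 1.1850 - 0.4610
= 0.7240

P(A∪B) = 0.7240


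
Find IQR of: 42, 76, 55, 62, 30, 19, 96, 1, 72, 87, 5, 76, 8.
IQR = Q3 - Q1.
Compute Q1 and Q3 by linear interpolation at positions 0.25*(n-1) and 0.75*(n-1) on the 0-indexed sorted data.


Sorted: 1, 5, 8, 19, 30, 42, 55, 62, 72, 76, 76, 87, 96
Q1 (25th %ile) = 19.0000
Q3 (75th %ile) = 76.0000
IQR = 76.0000 - 19.0000 = 57.0000

IQR = 57.0000


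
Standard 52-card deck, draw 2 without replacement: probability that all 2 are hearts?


P(all hearts) = (13/52) × (12/51)
= 0.0588

P = 0.0588


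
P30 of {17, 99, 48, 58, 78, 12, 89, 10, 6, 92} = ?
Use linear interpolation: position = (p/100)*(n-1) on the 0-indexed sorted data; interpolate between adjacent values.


Sorted: 6, 10, 12, 17, 48, 58, 78, 89, 92, 99
n = 10
Index = 30/100 * 9 = 2.7000
Lower = data[2] = 12, Upper = data[3] = 17
P30 = 12 + 0.7000*(5) = 15.5000

P30 = 15.5000


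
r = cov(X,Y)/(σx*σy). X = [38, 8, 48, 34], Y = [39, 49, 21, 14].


Mean X = 32.0000, Mean Y = 30.7500
SD X = 14.764823, SD Y = 13.935118
Cov = -144.500000
r = -144.500000/(14.764823*13.935118) = -0.7023

r = -0.7023


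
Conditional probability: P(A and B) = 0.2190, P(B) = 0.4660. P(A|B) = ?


P(A|B) = 0.2190/0.4660 = 0.4700

P(A|B) = 0.4700


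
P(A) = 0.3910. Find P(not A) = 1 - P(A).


P(not A) = 1 - 0.3910 = 0.6090

P(not A) = 0.6090


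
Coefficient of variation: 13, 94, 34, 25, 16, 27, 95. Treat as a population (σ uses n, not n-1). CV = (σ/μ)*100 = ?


Mean = 43.4286
SD = 32.9366
CV = (32.9366/43.4286)*100 = 75.8407%

CV = 75.8407%


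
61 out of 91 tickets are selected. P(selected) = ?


P = 61/91 = 0.6703

P = 0.6703


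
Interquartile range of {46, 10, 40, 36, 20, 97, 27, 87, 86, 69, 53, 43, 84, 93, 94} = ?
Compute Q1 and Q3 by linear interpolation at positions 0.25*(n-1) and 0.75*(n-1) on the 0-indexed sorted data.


Sorted: 10, 20, 27, 36, 40, 43, 46, 53, 69, 84, 86, 87, 93, 94, 97
Q1 (25th %ile) = 38.0000
Q3 (75th %ile) = 86.5000
IQR = 86.5000 - 38.0000 = 48.5000

IQR = 48.5000


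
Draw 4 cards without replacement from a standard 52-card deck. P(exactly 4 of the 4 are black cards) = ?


Hypergeometric: P(X=4) = C(26,4)·C(26,0) / C(52,4)
= 14950 × 1 / 270725
= 14950/270725 = 0.0552

P = 0.0552


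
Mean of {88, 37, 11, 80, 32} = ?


Sum = 88 + 37 + 11 + 80 + 32 = 248
n = 5
Mean = 248/5 = 49.6000

Mean = 49.6000


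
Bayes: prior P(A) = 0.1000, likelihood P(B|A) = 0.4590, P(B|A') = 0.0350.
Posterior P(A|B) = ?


P(B) = P(B|A)*P(A) + P(B|A')*P(A')
= 0.4590*0.1000 + 0.0350*0.9000
= 0.045900 + 0.031500 = 0.077400
P(A|B) = 0.045900/0.077400 = 0.5930

P(A|B) = 0.5930


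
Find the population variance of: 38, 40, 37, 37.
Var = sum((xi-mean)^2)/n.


Mean = 38.0000
Squared deviations: 0, 4.0000, 1.0000, 1.0000
Sum = 6.0000
Variance = 6.0000/4 = 1.5000

Variance = 1.5000


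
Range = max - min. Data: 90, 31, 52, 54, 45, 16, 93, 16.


Max = 93, Min = 16
Range = 93 - 16 = 77

Range = 77


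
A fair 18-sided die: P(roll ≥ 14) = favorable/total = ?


Favorable outcomes (roll ≥ 14): 5
Total outcomes = 18
P = 5/18 = 0.2778

P = 0.2778


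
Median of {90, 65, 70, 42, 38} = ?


Sorted: 38, 42, 65, 70, 90
n = 5 (odd)
Middle value = 65

Median = 65


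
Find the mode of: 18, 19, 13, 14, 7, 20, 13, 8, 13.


Frequencies: 7:1, 8:1, 13:3, 14:1, 18:1, 19:1, 20:1
Max frequency = 3
Mode = 13

Mode = 13


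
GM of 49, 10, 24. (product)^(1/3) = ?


Product = 49 × 10 × 24 = 11760
GM = 11760^(1/3) = 22.7406

GM = 22.7406


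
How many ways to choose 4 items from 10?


C(10,4) = 10!/(4! × 6!)
= 3628800/(24 × 720)
= 210

C(10,4) = 210


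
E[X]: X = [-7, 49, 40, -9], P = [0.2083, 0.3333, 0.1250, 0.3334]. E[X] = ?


E[X] = -7*0.2083 + 49*0.3333 + 40*0.1250 - 9*0.3334
= -1.4581 + 16.3317 + 5.0000 - 3.0006
= 16.8730

E[X] = 16.8730


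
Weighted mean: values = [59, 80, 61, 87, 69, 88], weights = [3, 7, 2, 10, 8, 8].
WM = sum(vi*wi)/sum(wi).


Numerator = 59*3 + 80*7 + 61*2 + 87*10 + 69*8 + 88*8 = 2985
Denominator = 3 + 7 + 2 + 10 + 8 + 8 = 38
WM = 2985/38 = 78.5526

WM = 78.5526


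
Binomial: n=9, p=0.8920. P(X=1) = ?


C(9,1) = 9
p^1 = 0.892000
(1-p)^8 = 1.850930e-08
P = 9 * 0.892000 * 1.850930e-08 = 1.4859e-07

P(X=1) = 1.4859e-07


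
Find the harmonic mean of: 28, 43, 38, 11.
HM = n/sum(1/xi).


Sum of reciprocals = 1/28 + 1/43 + 1/38 + 1/11 = 0.176195
HM = 4/0.176195 = 22.7021

HM = 22.7021


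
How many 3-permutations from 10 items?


P(10,3) = 10!/7!
= 3628800/5040
= 720

P(10,3) = 720


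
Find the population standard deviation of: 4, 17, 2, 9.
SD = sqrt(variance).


Mean = 8.0000
Variance = 33.5000
SD = sqrt(33.5000) = 5.7879

SD = 5.7879


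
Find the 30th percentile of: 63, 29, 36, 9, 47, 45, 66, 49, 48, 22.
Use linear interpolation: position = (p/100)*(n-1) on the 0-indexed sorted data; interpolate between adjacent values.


Sorted: 9, 22, 29, 36, 45, 47, 48, 49, 63, 66
n = 10
Index = 30/100 * 9 = 2.7000
Lower = data[2] = 29, Upper = data[3] = 36
P30 = 29 + 0.7000*(7) = 33.9000

P30 = 33.9000


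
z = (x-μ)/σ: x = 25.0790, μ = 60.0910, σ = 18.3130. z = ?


z = (25.0790 - 60.0910)/18.3130
= -35.0120/18.3130
= -1.9119

z = -1.9119


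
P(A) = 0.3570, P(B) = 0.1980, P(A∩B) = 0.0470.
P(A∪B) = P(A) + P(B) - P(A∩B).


P(A∪B) = 0.3570 + 0.1980 - 0.0470
= 0.5550 - 0.0470
= 0.5080

P(A∪B) = 0.5080


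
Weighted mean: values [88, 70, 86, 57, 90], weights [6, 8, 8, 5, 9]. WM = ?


Numerator = 88*6 + 70*8 + 86*8 + 57*5 + 90*9 = 2871
Denominator = 6 + 8 + 8 + 5 + 9 = 36
WM = 2871/36 = 79.7500

WM = 79.7500


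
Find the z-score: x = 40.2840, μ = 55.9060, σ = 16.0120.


z = (40.2840 - 55.9060)/16.0120
= -15.6220/16.0120
= -0.9756

z = -0.9756


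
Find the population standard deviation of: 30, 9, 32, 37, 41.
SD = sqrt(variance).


Mean = 29.8000
Variance = 122.9600
SD = sqrt(122.9600) = 11.0887

SD = 11.0887


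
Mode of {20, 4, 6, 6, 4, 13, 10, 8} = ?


Frequencies: 4:2, 6:2, 8:1, 10:1, 13:1, 20:1
Max frequency = 2
Mode = 4, 6

Mode = 4, 6


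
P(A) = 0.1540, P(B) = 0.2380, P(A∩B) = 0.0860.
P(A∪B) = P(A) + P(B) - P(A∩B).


P(A∪B) = 0.1540 + 0.2380 - 0.0860
= 0.3920 - 0.0860
= 0.3060

P(A∪B) = 0.3060


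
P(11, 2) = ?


P(11,2) = 11!/9!
= 39916800/362880
= 110

P(11,2) = 110


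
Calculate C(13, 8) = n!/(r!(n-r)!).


C(13,8) = 13!/(8! × 5!)
= 6227020800/(40320 × 120)
= 1287

C(13,8) = 1287


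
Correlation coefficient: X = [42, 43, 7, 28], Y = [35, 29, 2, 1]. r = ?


Mean X = 30.0000, Mean Y = 16.7500
SD X = 14.543040, SD Y = 15.400893
Cov = 187.250000
r = 187.250000/(14.543040*15.400893) = 0.8360

r = 0.8360


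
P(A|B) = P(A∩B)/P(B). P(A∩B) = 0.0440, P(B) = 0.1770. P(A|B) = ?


P(A|B) = 0.0440/0.1770 = 0.2486

P(A|B) = 0.2486


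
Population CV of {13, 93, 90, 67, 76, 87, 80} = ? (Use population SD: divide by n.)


Mean = 72.2857
SD = 25.5662
CV = (25.5662/72.2857)*100 = 35.3683%

CV = 35.3683%


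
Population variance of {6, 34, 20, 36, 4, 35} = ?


Mean = 22.5000
Squared deviations: 272.2500, 132.2500, 6.2500, 182.2500, 342.2500, 156.2500
Sum = 1091.5000
Variance = 1091.5000/6 = 181.9167

Variance = 181.9167


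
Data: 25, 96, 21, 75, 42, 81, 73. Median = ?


Sorted: 21, 25, 42, 73, 75, 81, 96
n = 7 (odd)
Middle value = 73

Median = 73


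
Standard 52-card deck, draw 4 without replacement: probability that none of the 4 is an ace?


P(no aces) = (48/52) × (47/51) × (46/50) × (45/49)
= 0.7187

P = 0.7187


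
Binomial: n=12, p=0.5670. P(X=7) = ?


C(12,7) = 792
p^7 = 0.018840
(1-p)^5 = 0.015221
P = 792 * 0.018840 * 0.015221 = 0.2271

P(X=7) = 0.2271


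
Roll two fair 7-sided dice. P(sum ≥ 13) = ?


Total outcomes = 7×7 = 49
Favorable (sum ≥ 13): 3
P = 3/49 = 0.0612

P = 0.0612


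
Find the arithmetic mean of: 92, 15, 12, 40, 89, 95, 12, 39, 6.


Sum = 92 + 15 + 12 + 40 + 89 + 95 + 12 + 39 + 6 = 400
n = 9
Mean = 400/9 = 44.4444

Mean = 44.4444


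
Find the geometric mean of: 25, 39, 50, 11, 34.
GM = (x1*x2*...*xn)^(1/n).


Product = 25 × 39 × 50 × 11 × 34 = 18232500
GM = 18232500^(1/5) = 28.3250

GM = 28.3250


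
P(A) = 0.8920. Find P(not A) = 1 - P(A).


P(not A) = 1 - 0.8920 = 0.1080

P(not A) = 0.1080


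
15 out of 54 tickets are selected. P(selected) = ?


P = 15/54 = 0.2778

P = 0.2778


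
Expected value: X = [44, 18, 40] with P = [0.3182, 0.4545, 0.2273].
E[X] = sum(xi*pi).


E[X] = 44*0.3182 + 18*0.4545 + 40*0.2273
= 14.0008 + 8.1810 + 9.0920
= 31.2738

E[X] = 31.2738


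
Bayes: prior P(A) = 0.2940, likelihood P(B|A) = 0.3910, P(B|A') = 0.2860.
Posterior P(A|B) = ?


P(B) = P(B|A)*P(A) + P(B|A')*P(A')
= 0.3910*0.2940 + 0.2860*0.7060
= 0.114954 + 0.201916 = 0.316870
P(A|B) = 0.114954/0.316870 = 0.3628

P(A|B) = 0.3628


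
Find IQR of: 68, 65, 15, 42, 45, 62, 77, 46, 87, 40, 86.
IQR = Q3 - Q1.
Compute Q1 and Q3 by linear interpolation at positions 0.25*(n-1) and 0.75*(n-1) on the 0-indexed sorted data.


Sorted: 15, 40, 42, 45, 46, 62, 65, 68, 77, 86, 87
Q1 (25th %ile) = 43.5000
Q3 (75th %ile) = 72.5000
IQR = 72.5000 - 43.5000 = 29.0000

IQR = 29.0000


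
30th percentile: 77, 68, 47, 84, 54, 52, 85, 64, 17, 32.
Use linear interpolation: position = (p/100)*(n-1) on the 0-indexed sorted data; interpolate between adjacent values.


Sorted: 17, 32, 47, 52, 54, 64, 68, 77, 84, 85
n = 10
Index = 30/100 * 9 = 2.7000
Lower = data[2] = 47, Upper = data[3] = 52
P30 = 47 + 0.7000*(5) = 50.5000

P30 = 50.5000


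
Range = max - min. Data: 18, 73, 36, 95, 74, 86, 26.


Max = 95, Min = 18
Range = 95 - 18 = 77

Range = 77


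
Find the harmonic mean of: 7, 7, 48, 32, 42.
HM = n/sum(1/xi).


Sum of reciprocals = 1/7 + 1/7 + 1/48 + 1/32 + 1/42 = 0.361607
HM = 5/0.361607 = 13.8272

HM = 13.8272


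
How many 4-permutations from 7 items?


P(7,4) = 7!/3!
= 5040/6
= 840

P(7,4) = 840


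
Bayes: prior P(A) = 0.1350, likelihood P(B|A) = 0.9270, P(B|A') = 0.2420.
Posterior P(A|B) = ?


P(B) = P(B|A)*P(A) + P(B|A')*P(A')
= 0.9270*0.1350 + 0.2420*0.8650
= 0.125145 + 0.209330 = 0.334475
P(A|B) = 0.125145/0.334475 = 0.3742

P(A|B) = 0.3742


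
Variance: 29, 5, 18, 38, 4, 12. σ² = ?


Mean = 17.6667
Squared deviations: 128.4444, 160.4444, 0.1111, 413.4444, 186.7778, 32.1111
Sum = 921.3333
Variance = 921.3333/6 = 153.5556

Variance = 153.5556


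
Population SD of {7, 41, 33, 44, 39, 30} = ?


Mean = 32.3333
Variance = 150.5556
SD = sqrt(150.5556) = 12.2701

SD = 12.2701


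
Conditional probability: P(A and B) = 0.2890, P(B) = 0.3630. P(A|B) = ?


P(A|B) = 0.2890/0.3630 = 0.7961

P(A|B) = 0.7961


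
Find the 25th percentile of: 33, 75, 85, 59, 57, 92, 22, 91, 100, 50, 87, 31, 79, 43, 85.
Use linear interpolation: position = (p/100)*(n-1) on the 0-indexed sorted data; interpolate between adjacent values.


Sorted: 22, 31, 33, 43, 50, 57, 59, 75, 79, 85, 85, 87, 91, 92, 100
n = 15
Index = 25/100 * 14 = 3.5000
Lower = data[3] = 43, Upper = data[4] = 50
P25 = 43 + 0.5000*(7) = 46.5000

P25 = 46.5000


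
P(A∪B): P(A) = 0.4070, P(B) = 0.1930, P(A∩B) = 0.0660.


P(A∪B) = 0.4070 + 0.1930 - 0.0660
= 0.6000 - 0.0660
= 0.5340

P(A∪B) = 0.5340


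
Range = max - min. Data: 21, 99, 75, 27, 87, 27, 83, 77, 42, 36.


Max = 99, Min = 21
Range = 99 - 21 = 78

Range = 78


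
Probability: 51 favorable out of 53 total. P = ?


P = 51/53 = 0.9623

P = 0.9623


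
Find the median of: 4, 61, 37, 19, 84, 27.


Sorted: 4, 19, 27, 37, 61, 84
n = 6 (even)
Middle values: 27 and 37
Median = (27+37)/2 = 32.0000

Median = 32.0000


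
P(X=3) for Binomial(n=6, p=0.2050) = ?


C(6,3) = 20
p^3 = 0.008615
(1-p)^3 = 0.502460
P = 20 * 0.008615 * 0.502460 = 0.0866

P(X=3) = 0.0866


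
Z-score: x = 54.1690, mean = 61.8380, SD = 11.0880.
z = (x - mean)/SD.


z = (54.1690 - 61.8380)/11.0880
= -7.6690/11.0880
= -0.6916

z = -0.6916


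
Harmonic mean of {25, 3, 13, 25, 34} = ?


Sum of reciprocals = 1/25 + 1/3 + 1/13 + 1/25 + 1/34 = 0.519668
HM = 5/0.519668 = 9.6215

HM = 9.6215


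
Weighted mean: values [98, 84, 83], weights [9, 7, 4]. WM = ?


Numerator = 98*9 + 84*7 + 83*4 = 1802
Denominator = 9 + 7 + 4 = 20
WM = 1802/20 = 90.1000

WM = 90.1000


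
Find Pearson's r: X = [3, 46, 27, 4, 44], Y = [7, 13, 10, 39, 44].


Mean X = 24.8000, Mean Y = 22.6000
SD X = 18.605376, SD Y = 15.628180
Cov = 35.720000
r = 35.720000/(18.605376*15.628180) = 0.1228

r = 0.1228


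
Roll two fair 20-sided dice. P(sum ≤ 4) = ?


Total outcomes = 20×20 = 400
Favorable (sum ≤ 4): 6
P = 6/400 = 0.0150

P = 0.0150


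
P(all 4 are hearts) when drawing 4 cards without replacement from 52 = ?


P(all hearts) = (13/52) × (12/51) × (11/50) × (10/49)
= 0.0026

P = 0.0026


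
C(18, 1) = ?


C(18,1) = 18!/(1! × 17!)
= 6402373705728000/(1 × 355687428096000)
= 18

C(18,1) = 18


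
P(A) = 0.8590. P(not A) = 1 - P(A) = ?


P(not A) = 1 - 0.8590 = 0.1410

P(not A) = 0.1410


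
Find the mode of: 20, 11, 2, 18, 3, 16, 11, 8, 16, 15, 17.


Frequencies: 2:1, 3:1, 8:1, 11:2, 15:1, 16:2, 17:1, 18:1, 20:1
Max frequency = 2
Mode = 11, 16

Mode = 11, 16


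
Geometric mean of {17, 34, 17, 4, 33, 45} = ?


Product = 17 × 34 × 17 × 4 × 33 × 45 = 58366440
GM = 58366440^(1/6) = 19.6952

GM = 19.6952


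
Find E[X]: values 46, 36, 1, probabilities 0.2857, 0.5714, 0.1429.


E[X] = 46*0.2857 + 36*0.5714 + 1*0.1429
= 13.1422 + 20.5704 + 0.1429
= 33.8555

E[X] = 33.8555


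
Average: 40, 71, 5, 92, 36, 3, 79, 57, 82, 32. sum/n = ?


Sum = 40 + 71 + 5 + 92 + 36 + 3 + 79 + 57 + 82 + 32 = 497
n = 10
Mean = 497/10 = 49.7000

Mean = 49.7000


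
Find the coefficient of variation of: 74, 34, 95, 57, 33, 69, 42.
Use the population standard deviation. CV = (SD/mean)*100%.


Mean = 57.7143
SD = 21.3924
CV = (21.3924/57.7143)*100 = 37.0660%

CV = 37.0660%


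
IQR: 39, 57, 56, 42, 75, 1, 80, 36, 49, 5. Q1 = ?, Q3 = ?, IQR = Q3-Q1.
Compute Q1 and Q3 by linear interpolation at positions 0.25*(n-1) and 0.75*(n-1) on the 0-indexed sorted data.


Sorted: 1, 5, 36, 39, 42, 49, 56, 57, 75, 80
Q1 (25th %ile) = 36.7500
Q3 (75th %ile) = 56.7500
IQR = 56.7500 - 36.7500 = 20.0000

IQR = 20.0000


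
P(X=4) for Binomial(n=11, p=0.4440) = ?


C(11,4) = 330
p^4 = 0.038863
(1-p)^7 = 0.016426
P = 330 * 0.038863 * 0.016426 = 0.2107

P(X=4) = 0.2107


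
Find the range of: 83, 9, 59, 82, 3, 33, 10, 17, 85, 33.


Max = 85, Min = 3
Range = 85 - 3 = 82

Range = 82


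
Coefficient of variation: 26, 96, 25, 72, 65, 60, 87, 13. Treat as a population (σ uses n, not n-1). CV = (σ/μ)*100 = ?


Mean = 55.5000
SD = 28.7706
CV = (28.7706/55.5000)*100 = 51.8390%

CV = 51.8390%


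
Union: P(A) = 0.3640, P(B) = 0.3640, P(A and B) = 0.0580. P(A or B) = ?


P(A∪B) = 0.3640 + 0.3640 - 0.0580
= 0.7280 - 0.0580
= 0.6700

P(A∪B) = 0.6700


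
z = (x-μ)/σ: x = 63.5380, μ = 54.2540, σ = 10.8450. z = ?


z = (63.5380 - 54.2540)/10.8450
= 9.2840/10.8450
= 0.8561

z = 0.8561


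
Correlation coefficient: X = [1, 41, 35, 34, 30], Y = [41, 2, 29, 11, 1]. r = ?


Mean X = 28.2000, Mean Y = 16.8000
SD X = 14.048487, SD Y = 15.727683
Cov = -165.360000
r = -165.360000/(14.048487*15.727683) = -0.7484

r = -0.7484


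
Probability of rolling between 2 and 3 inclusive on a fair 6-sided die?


Favorable outcomes (2 ≤ roll ≤ 3): 2
Total outcomes = 6
P = 2/6 = 0.3333

P = 0.3333


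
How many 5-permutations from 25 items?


P(25,5) = 25!/20!
= 15511210043330985984000000/2432902008176640000
= 6375600

P(25,5) = 6375600


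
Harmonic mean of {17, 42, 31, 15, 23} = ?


Sum of reciprocals = 1/17 + 1/42 + 1/31 + 1/15 + 1/23 = 0.225036
HM = 5/0.225036 = 22.2187

HM = 22.2187


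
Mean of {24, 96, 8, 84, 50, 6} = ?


Sum = 24 + 96 + 8 + 84 + 50 + 6 = 268
n = 6
Mean = 268/6 = 44.6667

Mean = 44.6667


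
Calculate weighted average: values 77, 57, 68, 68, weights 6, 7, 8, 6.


Numerator = 77*6 + 57*7 + 68*8 + 68*6 = 1813
Denominator = 6 + 7 + 8 + 6 = 27
WM = 1813/27 = 67.1481

WM = 67.1481


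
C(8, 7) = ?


C(8,7) = 8!/(7! × 1!)
= 40320/(5040 × 1)
= 8

C(8,7) = 8


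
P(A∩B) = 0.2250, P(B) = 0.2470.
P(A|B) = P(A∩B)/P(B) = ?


P(A|B) = 0.2250/0.2470 = 0.9109

P(A|B) = 0.9109


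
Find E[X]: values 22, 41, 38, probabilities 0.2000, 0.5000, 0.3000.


E[X] = 22*0.2000 + 41*0.5000 + 38*0.3000
= 4.4000 + 20.5000 + 11.4000
= 36.3000

E[X] = 36.3000


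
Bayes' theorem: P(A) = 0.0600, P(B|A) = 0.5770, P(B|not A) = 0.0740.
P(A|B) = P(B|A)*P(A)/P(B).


P(B) = P(B|A)*P(A) + P(B|A')*P(A')
= 0.5770*0.0600 + 0.0740*0.9400
= 0.034620 + 0.069560 = 0.104180
P(A|B) = 0.034620/0.104180 = 0.3323

P(A|B) = 0.3323


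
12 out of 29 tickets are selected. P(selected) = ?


P = 12/29 = 0.4138

P = 0.4138


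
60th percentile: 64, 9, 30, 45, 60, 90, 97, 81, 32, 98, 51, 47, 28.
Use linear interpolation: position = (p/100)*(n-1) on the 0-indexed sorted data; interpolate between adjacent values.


Sorted: 9, 28, 30, 32, 45, 47, 51, 60, 64, 81, 90, 97, 98
n = 13
Index = 60/100 * 12 = 7.2000
Lower = data[7] = 60, Upper = data[8] = 64
P60 = 60 + 0.2000*(4) = 60.8000

P60 = 60.8000


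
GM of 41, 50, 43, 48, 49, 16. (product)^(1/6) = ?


Product = 41 × 50 × 43 × 48 × 49 × 16 = 3317260800
GM = 3317260800^(1/6) = 38.6186

GM = 38.6186


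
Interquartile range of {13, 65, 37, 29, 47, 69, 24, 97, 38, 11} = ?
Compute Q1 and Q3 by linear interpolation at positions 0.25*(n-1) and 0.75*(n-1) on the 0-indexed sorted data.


Sorted: 11, 13, 24, 29, 37, 38, 47, 65, 69, 97
Q1 (25th %ile) = 25.2500
Q3 (75th %ile) = 60.5000
IQR = 60.5000 - 25.2500 = 35.2500

IQR = 35.2500


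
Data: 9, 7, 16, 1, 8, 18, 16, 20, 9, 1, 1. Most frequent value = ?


Frequencies: 1:3, 7:1, 8:1, 9:2, 16:2, 18:1, 20:1
Max frequency = 3
Mode = 1

Mode = 1


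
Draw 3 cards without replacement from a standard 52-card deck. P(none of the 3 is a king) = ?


P(no kings) = (48/52) × (47/51) × (46/50)
= 0.7826

P = 0.7826


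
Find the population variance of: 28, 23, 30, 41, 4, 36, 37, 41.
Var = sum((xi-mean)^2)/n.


Mean = 30.0000
Squared deviations: 4.0000, 49.0000, 0, 121.0000, 676.0000, 36.0000, 49.0000, 121.0000
Sum = 1056.0000
Variance = 1056.0000/8 = 132.0000

Variance = 132.0000


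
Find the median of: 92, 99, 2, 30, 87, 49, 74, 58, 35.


Sorted: 2, 30, 35, 49, 58, 74, 87, 92, 99
n = 9 (odd)
Middle value = 58

Median = 58


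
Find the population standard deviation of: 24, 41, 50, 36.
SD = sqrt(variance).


Mean = 37.7500
Variance = 88.1875
SD = sqrt(88.1875) = 9.3908

SD = 9.3908


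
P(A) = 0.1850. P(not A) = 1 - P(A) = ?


P(not A) = 1 - 0.1850 = 0.8150

P(not A) = 0.8150


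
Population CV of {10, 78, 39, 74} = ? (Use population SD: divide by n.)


Mean = 50.2500
SD = 27.7523
CV = (27.7523/50.2500)*100 = 55.2284%

CV = 55.2284%


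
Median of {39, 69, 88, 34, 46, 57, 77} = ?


Sorted: 34, 39, 46, 57, 69, 77, 88
n = 7 (odd)
Middle value = 57

Median = 57


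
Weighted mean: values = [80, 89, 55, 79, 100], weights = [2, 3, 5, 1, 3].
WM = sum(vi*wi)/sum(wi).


Numerator = 80*2 + 89*3 + 55*5 + 79*1 + 100*3 = 1081
Denominator = 2 + 3 + 5 + 1 + 3 = 14
WM = 1081/14 = 77.2143

WM = 77.2143


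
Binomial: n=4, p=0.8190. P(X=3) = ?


C(4,3) = 4
p^3 = 0.549353
(1-p)^1 = 0.181000
P = 4 * 0.549353 * 0.181000 = 0.3977

P(X=3) = 0.3977


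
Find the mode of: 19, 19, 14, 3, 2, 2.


Frequencies: 2:2, 3:1, 14:1, 19:2
Max frequency = 2
Mode = 2, 19

Mode = 2, 19


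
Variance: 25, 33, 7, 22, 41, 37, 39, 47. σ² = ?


Mean = 31.3750
Squared deviations: 40.6406, 2.6406, 594.1406, 87.8906, 92.6406, 31.6406, 58.1406, 244.1406
Sum = 1151.8750
Variance = 1151.8750/8 = 143.9844

Variance = 143.9844


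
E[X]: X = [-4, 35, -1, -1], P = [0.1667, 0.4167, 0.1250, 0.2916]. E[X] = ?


E[X] = -4*0.1667 + 35*0.4167 - 1*0.1250 - 1*0.2916
= -0.6668 + 14.5845 - 0.1250 - 0.2916
= 13.5011

E[X] = 13.5011


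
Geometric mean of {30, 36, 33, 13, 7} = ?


Product = 30 × 36 × 33 × 13 × 7 = 3243240
GM = 3243240^(1/5) = 20.0538

GM = 20.0538


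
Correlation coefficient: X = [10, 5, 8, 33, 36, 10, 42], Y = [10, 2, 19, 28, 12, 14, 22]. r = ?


Mean X = 20.5714, Mean Y = 15.2857
SD X = 14.519515, SD Y = 7.905049
Cov = 68.693878
r = 68.693878/(14.519515*7.905049) = 0.5985

r = 0.5985


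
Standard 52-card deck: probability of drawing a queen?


4 queens in 52 cards
P = 4/52 = 0.0769

P = 0.0769


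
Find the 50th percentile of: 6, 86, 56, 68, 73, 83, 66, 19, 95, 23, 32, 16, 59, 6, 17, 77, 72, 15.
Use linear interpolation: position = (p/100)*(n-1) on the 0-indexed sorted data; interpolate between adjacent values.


Sorted: 6, 6, 15, 16, 17, 19, 23, 32, 56, 59, 66, 68, 72, 73, 77, 83, 86, 95
n = 18
Index = 50/100 * 17 = 8.5000
Lower = data[8] = 56, Upper = data[9] = 59
P50 = 56 + 0.5000*(3) = 57.5000

P50 = 57.5000


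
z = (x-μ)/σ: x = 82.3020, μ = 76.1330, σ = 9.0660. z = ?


z = (82.3020 - 76.1330)/9.0660
= 6.1690/9.0660
= 0.6805

z = 0.6805


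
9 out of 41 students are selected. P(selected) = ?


P = 9/41 = 0.2195

P = 0.2195


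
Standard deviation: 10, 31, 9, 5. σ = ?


Mean = 13.7500
Variance = 102.6875
SD = sqrt(102.6875) = 10.1335

SD = 10.1335


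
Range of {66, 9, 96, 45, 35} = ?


Max = 96, Min = 9
Range = 96 - 9 = 87

Range = 87


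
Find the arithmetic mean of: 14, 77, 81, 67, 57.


Sum = 14 + 77 + 81 + 67 + 57 = 296
n = 5
Mean = 296/5 = 59.2000

Mean = 59.2000


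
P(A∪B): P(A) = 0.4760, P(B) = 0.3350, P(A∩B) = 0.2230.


P(A∪B) = 0.4760 + 0.3350 - 0.2230
= 0.8110 - 0.2230
= 0.5880

P(A∪B) = 0.5880


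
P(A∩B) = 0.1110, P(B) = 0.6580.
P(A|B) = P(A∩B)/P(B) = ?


P(A|B) = 0.1110/0.6580 = 0.1687

P(A|B) = 0.1687


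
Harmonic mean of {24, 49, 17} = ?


Sum of reciprocals = 1/24 + 1/49 + 1/17 = 0.120898
HM = 3/0.120898 = 24.8142

HM = 24.8142


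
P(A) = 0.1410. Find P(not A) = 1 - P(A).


P(not A) = 1 - 0.1410 = 0.8590

P(not A) = 0.8590


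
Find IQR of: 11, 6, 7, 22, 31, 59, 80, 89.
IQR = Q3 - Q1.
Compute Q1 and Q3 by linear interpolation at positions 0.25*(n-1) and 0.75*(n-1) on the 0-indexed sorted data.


Sorted: 6, 7, 11, 22, 31, 59, 80, 89
Q1 (25th %ile) = 10.0000
Q3 (75th %ile) = 64.2500
IQR = 64.2500 - 10.0000 = 54.2500

IQR = 54.2500


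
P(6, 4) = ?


P(6,4) = 6!/2!
= 720/2
= 360

P(6,4) = 360


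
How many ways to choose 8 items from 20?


C(20,8) = 20!/(8! × 12!)
= 2432902008176640000/(40320 × 479001600)
= 125970

C(20,8) = 125970


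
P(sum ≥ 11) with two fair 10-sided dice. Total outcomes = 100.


Total outcomes = 10×10 = 100
Favorable (sum ≥ 11): 55
P = 55/100 = 0.5500

P = 0.5500


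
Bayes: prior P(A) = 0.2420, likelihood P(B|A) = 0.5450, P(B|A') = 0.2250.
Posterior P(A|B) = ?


P(B) = P(B|A)*P(A) + P(B|A')*P(A')
= 0.5450*0.2420 + 0.2250*0.7580
= 0.131890 + 0.170550 = 0.302440
P(A|B) = 0.131890/0.302440 = 0.4361

P(A|B) = 0.4361


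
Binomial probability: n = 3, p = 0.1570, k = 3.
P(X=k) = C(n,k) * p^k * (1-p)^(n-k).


C(3,3) = 1
p^3 = 0.003870
(1-p)^0 = 1.000000
P = 1 * 0.003870 * 1.000000 = 0.0039

P(X=3) = 0.0039


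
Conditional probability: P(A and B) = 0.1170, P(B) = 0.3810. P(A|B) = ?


P(A|B) = 0.1170/0.3810 = 0.3071

P(A|B) = 0.3071


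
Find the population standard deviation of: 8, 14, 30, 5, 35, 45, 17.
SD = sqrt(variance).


Mean = 22.0000
Variance = 190.8571
SD = sqrt(190.8571) = 13.8151

SD = 13.8151


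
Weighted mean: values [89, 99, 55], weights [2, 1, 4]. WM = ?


Numerator = 89*2 + 99*1 + 55*4 = 497
Denominator = 2 + 1 + 4 = 7
WM = 497/7 = 71.0000

WM = 71.0000


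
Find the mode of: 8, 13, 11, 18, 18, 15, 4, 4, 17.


Frequencies: 4:2, 8:1, 11:1, 13:1, 15:1, 17:1, 18:2
Max frequency = 2
Mode = 4, 18

Mode = 4, 18


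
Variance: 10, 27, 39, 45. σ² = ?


Mean = 30.2500
Squared deviations: 410.0625, 10.5625, 76.5625, 217.5625
Sum = 714.7500
Variance = 714.7500/4 = 178.6875

Variance = 178.6875


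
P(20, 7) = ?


P(20,7) = 20!/13!
= 2432902008176640000/6227020800
= 390700800

P(20,7) = 390700800
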